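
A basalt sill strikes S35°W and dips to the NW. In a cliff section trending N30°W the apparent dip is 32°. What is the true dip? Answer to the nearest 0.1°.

The section is 65° from the strike.
tan(true dip) = tan 32° / sin 65° = 0.6895
true dip = arctan 0.6895 = 34.58°

34.6°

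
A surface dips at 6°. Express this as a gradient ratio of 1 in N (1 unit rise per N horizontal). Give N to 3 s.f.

1 : N means tan θ = 1/N, so N = 1/tan 6° = 1/0.1051

1 in 9.51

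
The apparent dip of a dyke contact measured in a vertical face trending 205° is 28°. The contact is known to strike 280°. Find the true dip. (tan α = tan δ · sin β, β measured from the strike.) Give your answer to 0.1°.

The section is 75° from the strike.
tan δ = tan α / sin β = tan 28° / sin 75° = 0.5317 / 0.9659 = 0.5505
true dip = arctan 0.5505 = 28.83°

28.8°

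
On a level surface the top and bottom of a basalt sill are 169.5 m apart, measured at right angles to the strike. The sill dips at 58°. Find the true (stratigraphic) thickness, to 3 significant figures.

144 m

True thickness t = w · sin(dip) = 169.5 × sin 58°
t = 169.5 × 0.8480 = 143.744 m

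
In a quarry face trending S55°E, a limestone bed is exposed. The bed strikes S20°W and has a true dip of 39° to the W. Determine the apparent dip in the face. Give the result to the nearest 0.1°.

The strike is S20°W and the section trends S55°E; the acute angle between them is β = 75°.
tan(apparent dip) = tan 39° · sin 75° = 0.7822
α = arctan(0.7822) = 38.03°

38.0°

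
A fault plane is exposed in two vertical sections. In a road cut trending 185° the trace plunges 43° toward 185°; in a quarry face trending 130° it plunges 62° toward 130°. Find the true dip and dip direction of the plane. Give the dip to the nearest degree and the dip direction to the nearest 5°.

true dip 62°, dip direction 125°

Each apparent-dip line lies in the plane. As unit vectors (x east, y north, z up), v₁ plunges 43°→185° and v₂ plunges 62°→130°.
n = v₁ × v₂ = (0.437, -0.302, 0.281) (taken with n_z > 0).
True dip = arccos(n_z / |n|) = arccos(0.4678) = 62.1°.
Dip direction = atan2(0.437, -0.302) = 125° (azimuth of n's horizontal projection).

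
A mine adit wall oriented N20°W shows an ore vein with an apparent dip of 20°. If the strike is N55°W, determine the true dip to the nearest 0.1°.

The section is 35° from the strike.
tan δ = tan α / sin β = tan 20° / sin 35° = 0.3640 / 0.5736 = 0.6346
true dip = arctan 0.6346 = 32.40°

32.4°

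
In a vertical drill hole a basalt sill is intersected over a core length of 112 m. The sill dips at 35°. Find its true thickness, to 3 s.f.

True thickness t = h · cos(dip) = 112 × cos 35°
t = 112 × 0.8192 = 91.745 m

91.7 m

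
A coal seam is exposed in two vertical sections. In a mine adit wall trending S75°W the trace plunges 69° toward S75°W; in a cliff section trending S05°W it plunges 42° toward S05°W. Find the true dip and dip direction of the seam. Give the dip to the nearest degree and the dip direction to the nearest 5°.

Each apparent-dip line lies in the plane. As unit vectors (x east, y north, z up), v₁ plunges 69°→S75°W and v₂ plunges 42°→S05°W.
Cross product v₁ × v₂ gives the pole to the plane: n ∝ (-0.629, -0.171, 0.250).
tan δ = √(n_x²+n_y²)/n_z = 0.652/0.250, so δ = 69.0°.
The horizontal component of n points toward azimuth atan2(n_x, n_y) = 255°, the dip direction.

true dip 69°, dip direction 255°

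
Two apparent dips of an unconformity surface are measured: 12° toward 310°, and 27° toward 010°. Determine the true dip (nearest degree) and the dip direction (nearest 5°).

true dip 27°, dip direction 015°

The two traces are lines in the plane: v₁ = (sin 310°·cos 12°, cos 310°·cos 12°, −sin 12°), v₂ = (sin 10°·cos 27°, cos 10°·cos 27°, −sin 27°).
Cross product v₁ × v₂ gives the pole to the plane: n ∝ (0.103, 0.372, 0.755).
tan δ = √(n_x²+n_y²)/n_z = 0.386/0.755, so δ = 27.1°.
Dip direction = atan2(0.103, 0.372) = 15° (azimuth of n's horizontal projection).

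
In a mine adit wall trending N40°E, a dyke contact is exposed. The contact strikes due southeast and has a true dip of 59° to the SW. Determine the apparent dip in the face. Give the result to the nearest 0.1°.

Angle between strike (due southeast) and section (N40°E): β = 85°.
tan(apparent dip) = tan 59° · sin 85° = 1.6579
α = arctan(1.6579) = 58.90°

58.9°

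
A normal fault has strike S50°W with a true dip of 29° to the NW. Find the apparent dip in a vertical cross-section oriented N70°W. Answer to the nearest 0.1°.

The section lies 60° from the strike.
tan α = tan 29° × sin 60° = 0.5543 × 0.8660 = 0.4800
apparent dip = arctan 0.4800 = 25.64°

25.6°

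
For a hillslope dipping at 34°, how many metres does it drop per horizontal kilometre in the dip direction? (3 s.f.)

drop per km = 1000 × tan 34° = 1000 × 0.6745

675 m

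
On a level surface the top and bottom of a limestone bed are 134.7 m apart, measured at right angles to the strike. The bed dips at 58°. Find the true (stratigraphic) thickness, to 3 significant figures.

114 m

True thickness t = w · sin(dip) = 134.7 × sin 58°
t = 134.7 × 0.8480 = 114.232 m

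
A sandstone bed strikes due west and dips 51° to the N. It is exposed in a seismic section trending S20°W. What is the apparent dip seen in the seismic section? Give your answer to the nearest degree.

The section lies 70° from the strike.
tan(apparent dip) = tan 51° · sin 70° = 1.1604
apparent dip = arctan 1.1604 = 49.25°

49°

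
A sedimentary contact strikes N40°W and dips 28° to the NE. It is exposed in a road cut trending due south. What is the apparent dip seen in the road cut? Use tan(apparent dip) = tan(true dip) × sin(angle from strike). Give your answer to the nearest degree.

The section lies 40° from the strike.
tan α = tan 28° × sin 40° = 0.5317 × 0.6428 = 0.3418
α = arctan(0.3418) = 18.87°

19°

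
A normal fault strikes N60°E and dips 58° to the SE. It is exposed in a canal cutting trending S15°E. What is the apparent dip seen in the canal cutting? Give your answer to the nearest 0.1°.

57.1°

Angle between strike (N60°E) and section (S15°E): β = 75°.
tan(apparent dip) = tan 58° · sin 75° = 1.5458
apparent dip = arctan 1.5458 = 57.10°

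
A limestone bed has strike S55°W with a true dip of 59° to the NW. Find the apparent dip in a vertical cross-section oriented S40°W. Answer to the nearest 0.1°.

The strike is S55°W and the section trends S40°W; the acute angle between them is β = 15°.
tan α = tan 59° × sin 15° = 1.6643 × 0.2588 = 0.4307
apparent dip = arctan 0.4307 = 23.30°

23.3°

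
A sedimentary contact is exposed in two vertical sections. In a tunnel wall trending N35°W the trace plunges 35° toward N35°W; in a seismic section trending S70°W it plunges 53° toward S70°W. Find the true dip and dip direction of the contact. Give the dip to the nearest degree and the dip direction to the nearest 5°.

true dip 54°, dip direction 265°

The two traces are lines in the plane: v₁ = (sin 325°·cos 35°, cos 325°·cos 35°, −sin 35°), v₂ = (sin 250°·cos 53°, cos 250°·cos 53°, −sin 53°).
n = v₁ × v₂ = (-0.654, -0.051, 0.476) (taken with n_z > 0).
Dip δ = arctan(|n_h|/n_z) = arctan(0.656/0.476) = 54.0°.
Dip direction = atan2(-0.654, -0.051) = 266° (azimuth of n's horizontal projection).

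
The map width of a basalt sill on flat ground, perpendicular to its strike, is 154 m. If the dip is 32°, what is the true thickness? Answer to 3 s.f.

True thickness t = w · sin(dip) = 154 × sin 32°
t = 154 × 0.5299 = 81.608 m

81.6 m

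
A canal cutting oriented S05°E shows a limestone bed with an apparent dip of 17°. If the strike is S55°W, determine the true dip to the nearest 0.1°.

β = acute angle between strike S55°W and section S05°E = 60°.
tan δ = tan α / sin β = tan 17° / sin 60° = 0.3057 / 0.8660 = 0.3530
δ = arctan(0.3530) = 19.44°

19.4°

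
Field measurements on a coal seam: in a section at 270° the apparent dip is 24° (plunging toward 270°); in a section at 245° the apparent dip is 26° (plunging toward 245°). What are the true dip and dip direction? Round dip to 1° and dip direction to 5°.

true dip 26°, dip direction 245°

Each apparent-dip line lies in the plane. As unit vectors (x east, y north, z up), v₁ plunges 24°→270° and v₂ plunges 26°→245°.
The plane normal is n = v₁ × v₂ ∝ (-0.154, -0.069, 0.347).
True dip = arccos(n_z / |n|) = arccos(0.8988) = 26.0°.
Dip direction = azimuth of (n_x, n_y) = atan2(-0.154, -0.069) = 246°.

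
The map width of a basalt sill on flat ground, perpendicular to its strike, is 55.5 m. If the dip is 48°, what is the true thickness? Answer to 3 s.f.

41.2 m

True thickness t = w · sin(dip) = 55.5 × sin 48°
t = 55.5 × 0.7431 = 41.245 m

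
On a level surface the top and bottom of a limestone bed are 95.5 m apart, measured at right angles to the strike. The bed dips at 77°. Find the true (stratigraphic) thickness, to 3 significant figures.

93.1 m

True thickness t = w · sin(dip) = 95.5 × sin 77°
t = 95.5 × 0.9744 = 93.052 m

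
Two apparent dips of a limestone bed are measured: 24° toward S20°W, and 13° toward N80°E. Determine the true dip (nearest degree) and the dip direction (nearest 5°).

true dip 35°, dip direction 150°

Each apparent-dip line lies in the plane. As unit vectors (x east, y north, z up), v₁ plunges 24°→S20°W and v₂ plunges 13°→N80°E.
The plane normal is n = v₁ × v₂ ∝ (0.262, -0.461, 0.771).
True dip = arccos(n_z / |n|) = arccos(0.8241) = 34.5°.
The horizontal component of n points toward azimuth atan2(n_x, n_y) = 150°, the dip direction.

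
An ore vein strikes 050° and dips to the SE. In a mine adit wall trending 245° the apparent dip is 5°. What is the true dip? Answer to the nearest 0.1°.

18.7°

β = acute angle between strike 050° and section 245° = 15°.
tan δ = tan α / sin β = tan 5° / sin 15° = 0.0875 / 0.2588 = 0.3380
δ = arctan(0.3380) = 18.68°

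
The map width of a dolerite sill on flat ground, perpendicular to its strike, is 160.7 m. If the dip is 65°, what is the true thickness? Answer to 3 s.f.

True thickness t = w · sin(dip) = 160.7 × sin 65°
t = 160.7 × 0.9063 = 145.644 m

146 m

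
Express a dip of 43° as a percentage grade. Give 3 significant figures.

grade % = 100 × tan 43° = 100 × 0.9325

93.3%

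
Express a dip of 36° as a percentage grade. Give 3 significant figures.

grade % = 100 × tan 36° = 100 × 0.7265

72.7%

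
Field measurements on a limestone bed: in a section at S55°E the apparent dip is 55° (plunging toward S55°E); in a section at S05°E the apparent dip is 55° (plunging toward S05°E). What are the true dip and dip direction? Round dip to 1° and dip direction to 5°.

true dip 58°, dip direction 150°

The two traces are lines in the plane: v₁ = (sin 125°·cos 55°, cos 125°·cos 55°, −sin 55°), v₂ = (sin 175°·cos 55°, cos 175°·cos 55°, −sin 55°).
n = v₁ × v₂ = (0.199, -0.344, 0.252) (taken with n_z > 0).
tan δ = √(n_x²+n_y²)/n_z = 0.397/0.252, so δ = 57.6°.
The horizontal component of n points toward azimuth atan2(n_x, n_y) = 150°, the dip direction.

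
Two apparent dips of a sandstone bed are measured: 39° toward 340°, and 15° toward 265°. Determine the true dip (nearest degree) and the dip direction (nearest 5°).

Each apparent-dip line lies in the plane. As unit vectors (x east, y north, z up), v₁ plunges 39°→340° and v₂ plunges 15°→265°.
The plane normal is n = v₁ × v₂ ∝ (-0.242, 0.537, 0.725).
Dip δ = arctan(|n_h|/n_z) = arctan(0.589/0.725) = 39.1°.
Dip direction = atan2(-0.242, 0.537) = 336° (azimuth of n's horizontal projection).

true dip 39°, dip direction 335°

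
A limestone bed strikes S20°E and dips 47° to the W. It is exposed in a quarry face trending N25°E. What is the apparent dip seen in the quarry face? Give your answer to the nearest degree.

37°

The section lies 45° from the strike.
tan α = tan 47° × sin 45° = 1.0724 × 0.7071 = 0.7583
α = arctan(0.7583) = 37.17°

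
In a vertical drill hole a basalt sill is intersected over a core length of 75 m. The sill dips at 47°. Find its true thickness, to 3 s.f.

51.1 m

True thickness t = h · cos(dip) = 75 × cos 47°
t = 75 × 0.6820 = 51.150 m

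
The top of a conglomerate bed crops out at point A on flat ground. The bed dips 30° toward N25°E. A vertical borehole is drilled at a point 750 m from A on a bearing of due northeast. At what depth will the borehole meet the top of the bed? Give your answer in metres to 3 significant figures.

The hole lies 20° from the dip direction, so the down-dip offset is 750 × cos 20° = 704.77 m.
Depth = down-dip offset × tan(dip) = 704.77 × tan 30° = 704.77 × 0.5774
Depth = 406.90 m

407 m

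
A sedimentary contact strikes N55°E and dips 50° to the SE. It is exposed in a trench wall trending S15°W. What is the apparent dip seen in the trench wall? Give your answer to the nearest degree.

37°

The section lies 40° from the strike.
tan α = tan 50° × sin 40° = 1.1918 × 0.6428 = 0.7660
apparent dip = arctan 0.7660 = 37.45°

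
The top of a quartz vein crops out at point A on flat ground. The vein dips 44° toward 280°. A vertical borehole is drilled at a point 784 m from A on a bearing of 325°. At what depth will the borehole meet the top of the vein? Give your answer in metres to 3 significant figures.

The hole lies 45° from the dip direction, so the down-dip offset is 784 × cos 45° = 554.37 m.
Depth = down-dip offset × tan(dip) = 554.37 × tan 44° = 554.37 × 0.9657
Depth = 535.35 m

535 m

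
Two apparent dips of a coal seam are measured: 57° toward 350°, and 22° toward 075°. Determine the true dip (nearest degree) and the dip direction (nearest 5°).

Represent each trace as a vector plunging at its apparent dip toward its trend (east-north-up frame): v₁ = (-0.095, 0.536, -0.839), v₂ = (0.896, 0.240, -0.375).
The plane normal is n = v₁ × v₂ ∝ (-0.000, 0.787, 0.503).
Dip δ = arctan(|n_h|/n_z) = arctan(0.787/0.503) = 57.4°.
Dip direction = azimuth of (n_x, n_y) = atan2(-0.000, 0.787) = 360°.

true dip 57°, dip direction 000°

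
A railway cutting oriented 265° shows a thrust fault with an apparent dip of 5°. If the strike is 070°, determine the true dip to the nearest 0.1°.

18.7°

The section is 15° from the strike.
tan δ = tan α / sin β = tan 5° / sin 15° = 0.0875 / 0.2588 = 0.3380
true dip = arctan 0.3380 = 18.68°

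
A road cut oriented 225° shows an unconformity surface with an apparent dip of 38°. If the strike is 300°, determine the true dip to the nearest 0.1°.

The section is 75° from the strike.
tan δ = tan α / sin β = tan 38° / sin 75° = 0.7813 / 0.9659 = 0.8088
true dip = arctan 0.8088 = 38.97°

39.0°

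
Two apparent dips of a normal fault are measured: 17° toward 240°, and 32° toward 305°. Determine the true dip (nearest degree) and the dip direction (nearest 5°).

Represent each trace as a vector plunging at its apparent dip toward its trend (east-north-up frame): v₁ = (-0.828, -0.478, -0.292), v₂ = (-0.695, 0.486, -0.530).
Cross product v₁ × v₂ gives the pole to the plane: n ∝ (-0.396, 0.236, 0.735).
tan δ = √(n_x²+n_y²)/n_z = 0.461/0.735, so δ = 32.1°.
The horizontal component of n points toward azimuth atan2(n_x, n_y) = 301°, the dip direction.

true dip 32°, dip direction 300°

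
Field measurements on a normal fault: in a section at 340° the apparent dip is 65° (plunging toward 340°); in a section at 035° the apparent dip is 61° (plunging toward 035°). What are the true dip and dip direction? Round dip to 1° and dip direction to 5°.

The two traces are lines in the plane: v₁ = (sin 340°·cos 65°, cos 340°·cos 65°, −sin 65°), v₂ = (sin 35°·cos 61°, cos 35°·cos 61°, −sin 61°).
n = v₁ × v₂ = (-0.013, 0.378, 0.168) (taken with n_z > 0).
Dip δ = arctan(|n_h|/n_z) = arctan(0.379/0.168) = 66.1°.
Dip direction = atan2(-0.013, 0.378) = 358° (azimuth of n's horizontal projection).

true dip 66°, dip direction 000°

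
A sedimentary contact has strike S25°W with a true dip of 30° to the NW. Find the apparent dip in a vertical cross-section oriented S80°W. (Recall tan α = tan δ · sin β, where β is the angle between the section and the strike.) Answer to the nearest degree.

25°

The section lies 55° from the strike.
tan α = tan 30° × sin 55° = 0.5774 × 0.8192 = 0.4729
apparent dip = arctan 0.4729 = 25.31°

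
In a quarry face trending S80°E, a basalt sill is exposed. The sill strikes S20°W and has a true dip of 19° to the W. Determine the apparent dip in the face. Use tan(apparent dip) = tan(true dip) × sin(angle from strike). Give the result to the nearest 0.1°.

The strike is S20°W and the section trends S80°E; the acute angle between them is β = 80°.
tan α = tan 19° × sin 80° = 0.3443 × 0.9848 = 0.3391
α = arctan(0.3391) = 18.73°

18.7°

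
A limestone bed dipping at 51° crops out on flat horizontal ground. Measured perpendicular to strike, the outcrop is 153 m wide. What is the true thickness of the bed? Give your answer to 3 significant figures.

119 m

True thickness t = w · sin(dip) = 153 × sin 51°
t = 153 × 0.7771 = 118.903 m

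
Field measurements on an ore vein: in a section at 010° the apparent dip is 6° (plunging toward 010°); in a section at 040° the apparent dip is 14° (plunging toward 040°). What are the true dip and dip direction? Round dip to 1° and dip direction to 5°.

Represent each trace as a vector plunging at its apparent dip toward its trend (east-north-up frame): v₁ = (0.173, 0.979, -0.105), v₂ = (0.624, 0.743, -0.242).
Cross product v₁ × v₂ gives the pole to the plane: n ∝ (0.159, 0.023, 0.482).
True dip = arccos(n_z / |n|) = arccos(0.9486) = 18.4°.
Dip direction = atan2(0.159, 0.023) = 82° (azimuth of n's horizontal projection).

true dip 18°, dip direction 080°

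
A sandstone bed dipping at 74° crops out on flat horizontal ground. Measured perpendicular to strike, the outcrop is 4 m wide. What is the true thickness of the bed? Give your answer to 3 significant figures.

3.85 m

True thickness t = w · sin(dip) = 4 × sin 74°
t = 4 × 0.9613 = 3.845 m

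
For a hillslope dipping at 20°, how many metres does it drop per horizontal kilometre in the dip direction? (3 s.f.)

drop per km = 1000 × tan 20° = 1000 × 0.3640

364 m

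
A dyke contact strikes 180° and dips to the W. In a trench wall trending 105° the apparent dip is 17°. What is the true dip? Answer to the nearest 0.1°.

The section is 75° from the strike.
tan δ = tan α / sin β = tan 17° / sin 75° = 0.3057 / 0.9659 = 0.3165
true dip = arctan 0.3165 = 17.56°

17.6°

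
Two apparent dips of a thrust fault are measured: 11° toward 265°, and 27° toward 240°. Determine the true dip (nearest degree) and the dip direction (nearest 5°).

Represent each trace as a vector plunging at its apparent dip toward its trend (east-north-up frame): v₁ = (-0.978, -0.086, -0.191), v₂ = (-0.772, -0.446, -0.454).
Cross product v₁ × v₂ gives the pole to the plane: n ∝ (-0.046, -0.297, 0.370).
tan δ = √(n_x²+n_y²)/n_z = 0.300/0.370, so δ = 39.1°.
Dip direction = azimuth of (n_x, n_y) = atan2(-0.046, -0.297) = 189°.

true dip 39°, dip direction 190°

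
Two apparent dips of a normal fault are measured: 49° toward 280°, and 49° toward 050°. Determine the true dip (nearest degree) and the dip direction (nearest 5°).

true dip 70°, dip direction 345°

Represent each trace as a vector plunging at its apparent dip toward its trend (east-north-up frame): v₁ = (-0.646, 0.114, -0.755), v₂ = (0.503, 0.422, -0.755).
The plane normal is n = v₁ × v₂ ∝ (-0.232, 0.867, 0.330).
True dip = arccos(n_z / |n|) = arccos(0.3448) = 69.8°.
Dip direction = atan2(-0.232, 0.867) = 345° (azimuth of n's horizontal projection).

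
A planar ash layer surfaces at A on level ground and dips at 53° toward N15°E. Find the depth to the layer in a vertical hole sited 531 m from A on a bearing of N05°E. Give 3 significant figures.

694 m

The hole lies 10° from the dip direction, so the down-dip offset is 531 × cos 10° = 522.93 m.
Depth = down-dip offset × tan(dip) = 522.93 × tan 53° = 522.93 × 1.3270
Depth = 693.96 m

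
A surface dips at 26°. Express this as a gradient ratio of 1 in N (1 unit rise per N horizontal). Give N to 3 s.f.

1 in 2.05

1 : N means tan θ = 1/N, so N = 1/tan 26° = 1/0.4877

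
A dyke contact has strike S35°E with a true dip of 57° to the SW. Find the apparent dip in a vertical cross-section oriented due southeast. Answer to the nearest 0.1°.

15.0°

The strike is S35°E and the section trends due southeast; the acute angle between them is β = 10°.
tan(apparent dip) = tan 57° · sin 10° = 0.2674
α = arctan(0.2674) = 14.97°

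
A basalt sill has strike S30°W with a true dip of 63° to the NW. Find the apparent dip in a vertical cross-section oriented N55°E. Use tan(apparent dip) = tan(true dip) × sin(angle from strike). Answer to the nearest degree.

Angle between strike (S30°W) and section (N55°E): β = 25°.
tan α = tan 63° × sin 25° = 1.9626 × 0.4226 = 0.8294
apparent dip = arctan 0.8294 = 39.67°

40°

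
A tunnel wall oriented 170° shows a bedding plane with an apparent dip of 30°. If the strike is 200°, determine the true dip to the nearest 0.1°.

β = acute angle between strike 200° and section 170° = 30°.
tan(true dip) = tan 30° / sin 30° = 1.1547
true dip = arctan 1.1547 = 49.11°

49.1°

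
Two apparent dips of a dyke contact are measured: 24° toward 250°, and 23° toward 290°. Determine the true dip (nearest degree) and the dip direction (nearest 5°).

true dip 25°, dip direction 265°

The two traces are lines in the plane: v₁ = (sin 250°·cos 24°, cos 250°·cos 24°, −sin 24°), v₂ = (sin 290°·cos 23°, cos 290°·cos 23°, −sin 23°).
The plane normal is n = v₁ × v₂ ∝ (-0.250, -0.016, 0.541).
Dip δ = arctan(|n_h|/n_z) = arctan(0.251/0.541) = 24.9°.
Dip direction = atan2(-0.250, -0.016) = 266° (azimuth of n's horizontal projection).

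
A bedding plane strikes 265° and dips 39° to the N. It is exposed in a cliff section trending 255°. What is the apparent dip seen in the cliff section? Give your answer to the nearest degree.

8°

The section lies 10° from the strike.
tan(apparent dip) = tan 39° · sin 10° = 0.1406
α = arctan(0.1406) = 8.00°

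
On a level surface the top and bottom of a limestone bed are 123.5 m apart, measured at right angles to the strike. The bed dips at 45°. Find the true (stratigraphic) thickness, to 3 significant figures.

87.3 m

True thickness t = w · sin(dip) = 123.5 × sin 45°
t = 123.5 × 0.7071 = 87.328 m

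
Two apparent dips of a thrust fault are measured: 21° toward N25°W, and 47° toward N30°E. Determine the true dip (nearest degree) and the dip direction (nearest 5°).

true dip 48°, dip direction 045°

Each apparent-dip line lies in the plane. As unit vectors (x east, y north, z up), v₁ plunges 21°→N25°W and v₂ plunges 47°→N30°E.
Cross product v₁ × v₂ gives the pole to the plane: n ∝ (0.407, 0.411, 0.522).
tan δ = √(n_x²+n_y²)/n_z = 0.578/0.522, so δ = 48.0°.
Dip direction = azimuth of (n_x, n_y) = atan2(0.407, 0.411) = 45°.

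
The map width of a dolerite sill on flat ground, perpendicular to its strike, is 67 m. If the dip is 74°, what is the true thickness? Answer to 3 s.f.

64.4 m

True thickness t = w · sin(dip) = 67 × sin 74°
t = 67 × 0.9613 = 64.405 m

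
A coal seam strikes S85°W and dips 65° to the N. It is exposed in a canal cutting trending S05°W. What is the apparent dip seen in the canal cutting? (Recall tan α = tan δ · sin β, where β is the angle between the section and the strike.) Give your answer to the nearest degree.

The strike is S85°W and the section trends S05°W; the acute angle between them is β = 80°.
tan α = tan 65° × sin 80° = 2.1445 × 0.9848 = 2.1119
α = arctan(2.1119) = 64.66°

65°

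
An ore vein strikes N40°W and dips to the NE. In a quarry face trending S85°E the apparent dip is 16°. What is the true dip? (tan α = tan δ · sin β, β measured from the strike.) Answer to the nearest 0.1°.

22.1°

The section is 45° from the strike.
tan(true dip) = tan 16° / sin 45° = 0.4055
true dip = arctan 0.4055 = 22.07°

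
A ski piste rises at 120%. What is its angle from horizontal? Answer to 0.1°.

tan θ = 120/100 = 1.2000
θ = arctan(1.2000) = 50.19°

50.2°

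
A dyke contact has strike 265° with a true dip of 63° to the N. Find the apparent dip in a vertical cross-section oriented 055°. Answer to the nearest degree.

44°

The strike is 265° and the section trends 055°; the acute angle between them is β = 30°.
tan(apparent dip) = tan 63° · sin 30° = 0.9813
α = arctan(0.9813) = 44.46°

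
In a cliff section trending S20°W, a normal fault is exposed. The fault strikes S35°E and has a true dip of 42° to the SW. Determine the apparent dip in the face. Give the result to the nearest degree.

36°

The section lies 55° from the strike.
tan(apparent dip) = tan 42° · sin 55° = 0.7376
apparent dip = arctan 0.7376 = 36.41°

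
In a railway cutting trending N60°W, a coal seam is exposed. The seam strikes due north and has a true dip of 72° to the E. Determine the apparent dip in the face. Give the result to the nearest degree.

69°

The section lies 60° from the strike.
tan α = tan 72° × sin 60° = 3.0777 × 0.8660 = 2.6654
apparent dip = arctan 2.6654 = 69.43°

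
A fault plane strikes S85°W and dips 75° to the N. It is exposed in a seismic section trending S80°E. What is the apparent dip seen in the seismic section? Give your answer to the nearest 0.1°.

44.0°

The section lies 15° from the strike.
tan(apparent dip) = tan 75° · sin 15° = 0.9659
α = arctan(0.9659) = 44.01°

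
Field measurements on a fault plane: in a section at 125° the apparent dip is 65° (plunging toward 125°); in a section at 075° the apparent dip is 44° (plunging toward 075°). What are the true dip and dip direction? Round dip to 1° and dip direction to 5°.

Each apparent-dip line lies in the plane. As unit vectors (x east, y north, z up), v₁ plunges 65°→125° and v₂ plunges 44°→075°.
n = v₁ × v₂ = (0.337, -0.389, 0.233) (taken with n_z > 0).
True dip = arccos(n_z / |n|) = arccos(0.4121) = 65.7°.
Dip direction = azimuth of (n_x, n_y) = atan2(0.337, -0.389) = 139°.

true dip 66°, dip direction 140°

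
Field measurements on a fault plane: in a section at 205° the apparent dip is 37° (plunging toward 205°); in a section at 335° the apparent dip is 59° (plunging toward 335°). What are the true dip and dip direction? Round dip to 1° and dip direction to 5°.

The two traces are lines in the plane: v₁ = (sin 205°·cos 37°, cos 205°·cos 37°, −sin 37°), v₂ = (sin 335°·cos 59°, cos 335°·cos 59°, −sin 59°).
The plane normal is n = v₁ × v₂ ∝ (-0.901, 0.158, 0.315).
tan δ = √(n_x²+n_y²)/n_z = 0.915/0.315, so δ = 71.0°.
Dip direction = azimuth of (n_x, n_y) = atan2(-0.901, 0.158) = 280°.

true dip 71°, dip direction 280°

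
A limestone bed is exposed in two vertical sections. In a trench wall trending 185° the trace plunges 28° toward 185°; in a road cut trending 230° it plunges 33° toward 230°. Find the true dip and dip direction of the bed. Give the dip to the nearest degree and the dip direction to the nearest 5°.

The two traces are lines in the plane: v₁ = (sin 185°·cos 28°, cos 185°·cos 28°, −sin 28°), v₂ = (sin 230°·cos 33°, cos 230°·cos 33°, −sin 33°).
The plane normal is n = v₁ × v₂ ∝ (-0.226, -0.260, 0.524).
Dip δ = arctan(|n_h|/n_z) = arctan(0.344/0.524) = 33.3°.
The horizontal component of n points toward azimuth atan2(n_x, n_y) = 221°, the dip direction.

true dip 33°, dip direction 220°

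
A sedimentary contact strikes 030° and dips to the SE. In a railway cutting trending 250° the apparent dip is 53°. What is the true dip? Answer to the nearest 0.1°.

β = acute angle between strike 030° and section 250° = 40°.
tan δ = tan α / sin β = tan 53° / sin 40° = 1.3270 / 0.6428 = 2.0645
true dip = arctan 2.0645 = 64.16°

64.2°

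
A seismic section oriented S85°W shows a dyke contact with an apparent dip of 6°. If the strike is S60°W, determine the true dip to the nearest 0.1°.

β = acute angle between strike S60°W and section S85°W = 25°.
tan δ = tan α / sin β = tan 6° / sin 25° = 0.1051 / 0.4226 = 0.2487
δ = arctan(0.2487) = 13.97°

14.0°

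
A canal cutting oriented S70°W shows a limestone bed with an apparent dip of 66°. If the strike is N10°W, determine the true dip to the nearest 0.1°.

66.3°

β = acute angle between strike N10°W and section S70°W = 80°.
tan δ = tan α / sin β = tan 66° / sin 80° = 2.2460 / 0.9848 = 2.2807
true dip = arctan 2.2807 = 66.32°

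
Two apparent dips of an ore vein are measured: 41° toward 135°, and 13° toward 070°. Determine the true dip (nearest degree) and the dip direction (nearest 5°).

true dip 41°, dip direction 145°

Each apparent-dip line lies in the plane. As unit vectors (x east, y north, z up), v₁ plunges 41°→135° and v₂ plunges 13°→070°.
n = v₁ × v₂ = (0.339, -0.481, 0.666) (taken with n_z > 0).
True dip = arccos(n_z / |n|) = arccos(0.7499) = 41.4°.
The horizontal component of n points toward azimuth atan2(n_x, n_y) = 145°, the dip direction.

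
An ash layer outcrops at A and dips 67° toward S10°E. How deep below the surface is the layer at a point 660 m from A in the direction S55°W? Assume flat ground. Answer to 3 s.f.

657 m

The hole lies 65° from the dip direction, so the down-dip offset is 660 × cos 65° = 278.93 m.
Depth = down-dip offset × tan(dip) = 278.93 × tan 67° = 278.93 × 2.3559
Depth = 657.11 m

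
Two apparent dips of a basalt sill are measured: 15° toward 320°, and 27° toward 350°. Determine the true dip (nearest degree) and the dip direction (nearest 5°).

Represent each trace as a vector plunging at its apparent dip toward its trend (east-north-up frame): v₁ = (-0.621, 0.740, -0.259), v₂ = (-0.155, 0.877, -0.454).
The plane normal is n = v₁ × v₂ ∝ (0.109, 0.242, 0.430).
tan δ = √(n_x²+n_y²)/n_z = 0.265/0.430, so δ = 31.6°.
Dip direction = atan2(0.109, 0.242) = 24° (azimuth of n's horizontal projection).

true dip 32°, dip direction 025°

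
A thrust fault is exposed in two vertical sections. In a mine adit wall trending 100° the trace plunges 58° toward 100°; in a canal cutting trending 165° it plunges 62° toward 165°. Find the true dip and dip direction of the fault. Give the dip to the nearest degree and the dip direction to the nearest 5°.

true dip 64°, dip direction 140°

The two traces are lines in the plane: v₁ = (sin 100°·cos 58°, cos 100°·cos 58°, −sin 58°), v₂ = (sin 165°·cos 62°, cos 165°·cos 62°, −sin 62°).
n = v₁ × v₂ = (0.303, -0.358, 0.225) (taken with n_z > 0).
True dip = arccos(n_z / |n|) = arccos(0.4333) = 64.3°.
Dip direction = atan2(0.303, -0.358) = 140° (azimuth of n's horizontal projection).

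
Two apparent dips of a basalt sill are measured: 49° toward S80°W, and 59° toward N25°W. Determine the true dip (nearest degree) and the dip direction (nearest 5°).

true dip 61°, dip direction 310°

Each apparent-dip line lies in the plane. As unit vectors (x east, y north, z up), v₁ plunges 49°→S80°W and v₂ plunges 59°→N25°W.
Cross product v₁ × v₂ gives the pole to the plane: n ∝ (-0.450, 0.390, 0.326).
tan δ = √(n_x²+n_y²)/n_z = 0.595/0.326, so δ = 61.3°.
Dip direction = azimuth of (n_x, n_y) = atan2(-0.450, 0.390) = 311°.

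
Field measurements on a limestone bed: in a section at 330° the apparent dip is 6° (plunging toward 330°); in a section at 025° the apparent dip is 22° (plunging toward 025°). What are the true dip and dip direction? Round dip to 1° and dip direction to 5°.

Each apparent-dip line lies in the plane. As unit vectors (x east, y north, z up), v₁ plunges 6°→330° and v₂ plunges 22°→025°.
Cross product v₁ × v₂ gives the pole to the plane: n ∝ (0.235, 0.227, 0.755).
Dip δ = arctan(|n_h|/n_z) = arctan(0.327/0.755) = 23.4°.
Dip direction = atan2(0.235, 0.227) = 46° (azimuth of n's horizontal projection).

true dip 23°, dip direction 045°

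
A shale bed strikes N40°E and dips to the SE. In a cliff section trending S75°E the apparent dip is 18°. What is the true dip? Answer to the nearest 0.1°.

19.7°

β = acute angle between strike N40°E and section S75°E = 65°.
tan(true dip) = tan 18° / sin 65° = 0.3585
true dip = arctan 0.3585 = 19.72°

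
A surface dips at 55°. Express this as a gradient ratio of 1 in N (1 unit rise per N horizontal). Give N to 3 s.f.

1 : N means tan θ = 1/N, so N = 1/tan 55° = 1/1.4281

1 in 0.700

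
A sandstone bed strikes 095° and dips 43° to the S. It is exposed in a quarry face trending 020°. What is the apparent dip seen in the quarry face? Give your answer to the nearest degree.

42°

Angle between strike (095°) and section (020°): β = 75°.
tan(apparent dip) = tan 43° · sin 75° = 0.9007
α = arctan(0.9007) = 42.01°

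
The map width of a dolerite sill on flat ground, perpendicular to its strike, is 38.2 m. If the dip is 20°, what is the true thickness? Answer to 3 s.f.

13.1 m

True thickness t = w · sin(dip) = 38.2 × sin 20°
t = 38.2 × 0.3420 = 13.065 m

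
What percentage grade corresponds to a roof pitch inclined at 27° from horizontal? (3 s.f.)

51.0%

grade % = 100 × tan 27° = 100 × 0.5095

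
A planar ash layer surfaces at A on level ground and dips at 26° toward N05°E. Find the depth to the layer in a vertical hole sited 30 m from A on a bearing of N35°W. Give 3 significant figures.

The hole lies 40° from the dip direction, so the down-dip offset is 30 × cos 40° = 22.98 m.
Depth = down-dip offset × tan(dip) = 22.98 × tan 26° = 22.98 × 0.4877
Depth = 11.21 m

11.2 m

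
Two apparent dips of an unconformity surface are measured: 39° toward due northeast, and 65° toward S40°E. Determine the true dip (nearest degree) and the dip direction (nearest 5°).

true dip 67°, dip direction 115°

Each apparent-dip line lies in the plane. As unit vectors (x east, y north, z up), v₁ plunges 39°→due northeast and v₂ plunges 65°→S40°E.
Cross product v₁ × v₂ gives the pole to the plane: n ∝ (0.702, -0.327, 0.327).
tan δ = √(n_x²+n_y²)/n_z = 0.774/0.327, so δ = 67.1°.
Dip direction = azimuth of (n_x, n_y) = atan2(0.702, -0.327) = 115°.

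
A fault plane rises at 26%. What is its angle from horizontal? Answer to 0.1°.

14.6°

tan θ = 26/100 = 0.2600
θ = arctan(0.2600) = 14.57°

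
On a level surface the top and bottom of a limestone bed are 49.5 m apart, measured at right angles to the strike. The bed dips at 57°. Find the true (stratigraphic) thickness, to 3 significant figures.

41.5 m

True thickness t = w · sin(dip) = 49.5 × sin 57°
t = 49.5 × 0.8387 = 41.514 m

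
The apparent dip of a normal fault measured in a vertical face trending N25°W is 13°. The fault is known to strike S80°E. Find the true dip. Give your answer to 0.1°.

15.7°

β = acute angle between strike S80°E and section N25°W = 55°.
tan(true dip) = tan 13° / sin 55° = 0.2818
δ = arctan(0.2818) = 15.74°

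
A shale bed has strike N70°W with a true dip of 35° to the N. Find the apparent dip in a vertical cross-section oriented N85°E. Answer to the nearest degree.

16°

The section lies 25° from the strike.
tan(apparent dip) = tan 35° · sin 25° = 0.2959
apparent dip = arctan 0.2959 = 16.48°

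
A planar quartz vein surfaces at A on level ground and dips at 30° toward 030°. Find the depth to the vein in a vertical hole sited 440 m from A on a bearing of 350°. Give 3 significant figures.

The hole lies 40° from the dip direction, so the down-dip offset is 440 × cos 40° = 337.06 m.
Depth = down-dip offset × tan(dip) = 337.06 × tan 30° = 337.06 × 0.5774
Depth = 194.60 m

195 m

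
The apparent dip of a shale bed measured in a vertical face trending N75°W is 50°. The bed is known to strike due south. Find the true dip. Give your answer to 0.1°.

β = acute angle between strike due south and section N75°W = 75°.
tan(true dip) = tan 50° / sin 75° = 1.2338
δ = arctan(1.2338) = 50.97°

51.0°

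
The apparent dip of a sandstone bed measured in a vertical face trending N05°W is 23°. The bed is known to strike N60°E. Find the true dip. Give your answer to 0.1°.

25.1°

β = acute angle between strike N60°E and section N05°W = 65°.
tan δ = tan α / sin β = tan 23° / sin 65° = 0.4245 / 0.9063 = 0.4684
δ = arctan(0.4684) = 25.10°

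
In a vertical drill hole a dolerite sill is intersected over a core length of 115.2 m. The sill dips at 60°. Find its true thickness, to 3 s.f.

True thickness t = h · cos(dip) = 115.2 × cos 60°
t = 115.2 × 0.5000 = 57.600 m

57.6 m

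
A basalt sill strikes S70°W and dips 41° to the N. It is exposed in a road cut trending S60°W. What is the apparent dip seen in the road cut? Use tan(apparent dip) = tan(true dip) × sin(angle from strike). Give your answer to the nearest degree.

9°

The section lies 10° from the strike.
tan(apparent dip) = tan 41° · sin 10° = 0.1510
α = arctan(0.1510) = 8.58°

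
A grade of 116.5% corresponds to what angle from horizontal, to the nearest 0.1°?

49.4°

tan θ = 116.5/100 = 1.1650
θ = arctan(1.1650) = 49.36°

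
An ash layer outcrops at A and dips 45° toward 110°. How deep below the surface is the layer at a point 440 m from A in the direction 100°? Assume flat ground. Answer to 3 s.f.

433 m

The hole lies 10° from the dip direction, so the down-dip offset is 440 × cos 10° = 433.32 m.
Depth = down-dip offset × tan(dip) = 433.32 × tan 45° = 433.32 × 1.0000
Depth = 433.32 m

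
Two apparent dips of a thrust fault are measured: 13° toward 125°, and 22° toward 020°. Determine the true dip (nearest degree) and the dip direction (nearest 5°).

true dip 28°, dip direction 060°

Represent each trace as a vector plunging at its apparent dip toward its trend (east-north-up frame): v₁ = (0.798, -0.559, -0.225), v₂ = (0.317, 0.871, -0.375).
n = v₁ × v₂ = (0.405, 0.228, 0.873) (taken with n_z > 0).
True dip = arccos(n_z / |n|) = arccos(0.8826) = 28.0°.
The horizontal component of n points toward azimuth atan2(n_x, n_y) = 61°, the dip direction.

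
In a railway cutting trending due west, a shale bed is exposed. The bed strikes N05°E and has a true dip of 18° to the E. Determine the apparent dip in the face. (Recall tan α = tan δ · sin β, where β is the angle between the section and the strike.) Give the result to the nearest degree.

Angle between strike (N05°E) and section (due west): β = 85°.
tan α = tan 18° × sin 85° = 0.3249 × 0.9962 = 0.3237
apparent dip = arctan 0.3237 = 17.94°

18°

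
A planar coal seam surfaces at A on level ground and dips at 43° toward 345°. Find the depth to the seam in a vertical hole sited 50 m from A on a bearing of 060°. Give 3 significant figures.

12.1 m

The hole lies 75° from the dip direction, so the down-dip offset is 50 × cos 75° = 12.94 m.
Depth = down-dip offset × tan(dip) = 12.94 × tan 43° = 12.94 × 0.9325
Depth = 12.07 m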